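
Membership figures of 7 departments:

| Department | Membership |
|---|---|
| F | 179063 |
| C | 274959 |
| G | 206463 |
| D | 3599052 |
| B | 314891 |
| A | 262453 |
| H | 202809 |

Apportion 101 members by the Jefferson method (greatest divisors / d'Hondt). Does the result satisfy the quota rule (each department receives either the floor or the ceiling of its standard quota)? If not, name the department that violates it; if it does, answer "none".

D

Standard quotas: F 3.589, C 5.510, G 4.138, D 72.128, B 6.311, A 5.260, H 4.064.
Jefferson allocation: F 3, C 5, G 4, D 74, B 6, A 5, H 4.
D has quota 72.128 (lower 72, upper 73) but receives 74 — outside the quota interval.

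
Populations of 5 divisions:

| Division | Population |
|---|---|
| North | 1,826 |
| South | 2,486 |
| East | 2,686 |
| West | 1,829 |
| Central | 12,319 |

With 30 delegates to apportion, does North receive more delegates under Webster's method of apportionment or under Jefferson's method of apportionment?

Webster: North 3, South 3, East 4, West 3, Central 17.
Jefferson: North 2, South 3, East 4, West 2, Central 19.
North gets 3 under Webster and 2 under Jefferson.

Webster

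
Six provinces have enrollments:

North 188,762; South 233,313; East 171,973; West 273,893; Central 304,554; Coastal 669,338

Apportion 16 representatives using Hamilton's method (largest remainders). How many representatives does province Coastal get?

6

Total 1841833; standard divisor 1841833/16 ≈ 115114.562.
Standard quotas: North 1.6398, South 2.0268, East 1.4939, West 2.3793, Central 2.6457, Coastal 5.8145.
Lower quotas: North 1, South 2, East 1, West 2, Central 2, Coastal 5 (sum 13, leaving 3 seats).
Remainders in descending order: Coastal 0.8145, Central 0.6457, North 0.6398, East 0.4939, West 0.3793, South 0.0268.
The surplus seats go to Coastal, Central, North.
Coastal receives 6.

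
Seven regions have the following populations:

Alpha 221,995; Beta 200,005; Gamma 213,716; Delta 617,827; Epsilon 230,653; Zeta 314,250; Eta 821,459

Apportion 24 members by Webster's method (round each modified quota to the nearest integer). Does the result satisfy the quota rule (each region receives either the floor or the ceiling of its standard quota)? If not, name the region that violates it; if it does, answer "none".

none

Standard quotas: Alpha 2.034, Beta 1.832, Gamma 1.958, Delta 5.660, Epsilon 2.113, Zeta 2.879, Eta 7.525.
Webster allocation: Alpha 2, Beta 2, Gamma 2, Delta 6, Epsilon 2, Zeta 3, Eta 7.
Every allocation lies between the lower and upper quota.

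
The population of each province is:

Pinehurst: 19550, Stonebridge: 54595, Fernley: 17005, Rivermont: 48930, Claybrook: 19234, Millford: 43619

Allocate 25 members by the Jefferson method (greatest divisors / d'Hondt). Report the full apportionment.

Pinehurst 2, Stonebridge 7, Fernley 2, Rivermont 6, Claybrook 2, Millford 6

Standard divisor 202933/25 ≈ 8117.32; standard quotas: Pinehurst 2.408, Stonebridge 6.726, Fernley 2.095, Rivermont 6.028, Claybrook 2.370, Millford 5.374.
Rounding down gives 2, 6, 2, 6, 2, 5 = 23 seats, so the divisor must be adjusted.
With modified divisor 7100: modified quotas Pinehurst 2.754, Stonebridge 7.689, Fernley 2.395, Rivermont 6.892, Claybrook 2.709, Millford 6.144.
Rounding down: Pinehurst 2, Stonebridge 7, Fernley 2, Rivermont 6, Claybrook 2, Millford 6 (total 25).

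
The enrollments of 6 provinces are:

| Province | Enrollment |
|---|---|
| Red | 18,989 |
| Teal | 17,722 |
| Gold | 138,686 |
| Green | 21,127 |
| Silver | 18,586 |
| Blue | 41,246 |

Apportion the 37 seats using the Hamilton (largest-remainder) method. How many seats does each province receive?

Standard divisor: 256356 ÷ 37 ≈ 6928.541.
Standard quotas: Red 2.7407, Teal 2.5578, Gold 20.0166, Green 3.0493, Silver 2.6825, Blue 5.9531.
Lower quotas: Red 2, Teal 2, Gold 20, Green 3, Silver 2, Blue 5 (sum 34, leaving 3 seats).
Remainders in descending order: Blue 0.9531, Red 0.7407, Silver 0.6825, Teal 0.5578, Green 0.0493, Gold 0.0166.
Largest remainders: Blue, Red, Silver receive the extra seats.

Red=3, Teal=2, Gold=20, Green=3, Silver=3, Blue=6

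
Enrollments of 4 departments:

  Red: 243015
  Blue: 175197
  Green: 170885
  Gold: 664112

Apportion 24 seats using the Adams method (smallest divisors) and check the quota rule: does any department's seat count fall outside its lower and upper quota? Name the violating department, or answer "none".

Standard quotas: Red 4.654, Blue 3.355, Green 3.273, Gold 12.718.
Adams allocation: Red 5, Blue 4, Green 3, Gold 12.
Every allocation lies between the lower and upper quota.

none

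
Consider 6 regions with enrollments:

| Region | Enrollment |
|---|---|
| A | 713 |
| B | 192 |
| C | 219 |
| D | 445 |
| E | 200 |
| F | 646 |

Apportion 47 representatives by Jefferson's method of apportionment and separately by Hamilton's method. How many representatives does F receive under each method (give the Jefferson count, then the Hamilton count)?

13 and 12

Jefferson: A 14, B 3, C 4, D 9, E 4, F 13.
Hamilton: A 14, B 4, C 4, D 9, E 4, F 12.
F gets 13 under Jefferson and 12 under Hamilton.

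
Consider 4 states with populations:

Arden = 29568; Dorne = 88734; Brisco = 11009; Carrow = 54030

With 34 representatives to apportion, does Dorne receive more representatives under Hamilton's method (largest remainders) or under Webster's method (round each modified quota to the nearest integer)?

Webster

Hamilton: Arden 6, Dorne 16, Brisco 2, Carrow 10.
Webster: Arden 5, Dorne 17, Brisco 2, Carrow 10.
Dorne gets 16 under Hamilton and 17 under Webster.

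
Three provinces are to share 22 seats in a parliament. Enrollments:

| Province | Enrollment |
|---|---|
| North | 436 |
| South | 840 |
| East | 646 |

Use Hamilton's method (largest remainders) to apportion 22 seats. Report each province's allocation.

The standard divisor is 1922/22 ≈ 87.364.
Standard quotas: North 4.991, South 9.615, East 7.394.
Lower quotas: North 4, South 9, East 7 (sum 20, leaving 2 seats).
Remainders in descending order: North 0.991, South 0.615, East 0.394.
The surplus seats go to North, South.

North: 5, South: 10, East: 7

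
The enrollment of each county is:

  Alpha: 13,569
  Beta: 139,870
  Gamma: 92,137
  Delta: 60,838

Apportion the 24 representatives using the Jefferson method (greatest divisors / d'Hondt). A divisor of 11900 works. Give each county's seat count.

Alpha 1, Beta 11, Gamma 7, Delta 5

With modified divisor 11900: modified quotas Alpha 1.140, Beta 11.754, Gamma 7.743, Delta 5.112.
Rounding down: Alpha 1, Beta 11, Gamma 7, Delta 5 (total 24).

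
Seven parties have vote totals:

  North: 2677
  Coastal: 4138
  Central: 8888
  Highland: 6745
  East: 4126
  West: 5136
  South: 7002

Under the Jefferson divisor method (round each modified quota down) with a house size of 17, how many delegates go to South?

Standard divisor 38712/17 ≈ 2277.176; standard quotas: North 1.176, Coastal 1.817, Central 3.903, Highland 2.962, East 1.812, West 2.255, South 3.075.
Rounding down gives 1, 1, 3, 2, 1, 2, 3 = 13 seats, so the divisor must be adjusted.
With modified divisor 1900: modified quotas North 1.409, Coastal 2.178, Central 4.678, Highland 3.550, East 2.172, West 2.703, South 3.685.
Rounding down: North 1, Coastal 2, Central 4, Highland 3, East 2, West 2, South 3 (total 17).
South receives 3.

3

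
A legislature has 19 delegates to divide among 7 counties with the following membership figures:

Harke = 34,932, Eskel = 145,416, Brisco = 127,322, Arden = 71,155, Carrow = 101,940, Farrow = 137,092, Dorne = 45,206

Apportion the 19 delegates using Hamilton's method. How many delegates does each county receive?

Harke: 1, Eskel: 4, Brisco: 4, Arden: 2, Carrow: 3, Farrow: 4, Dorne: 1

Total 663063; standard divisor 663063/19 ≈ 34898.053.
Standard quotas: Harke 1.0010, Eskel 4.1669, Brisco 3.6484, Arden 2.0389, Carrow 2.9211, Farrow 3.9284, Dorne 1.2954.
Lower quotas: Harke 1, Eskel 4, Brisco 3, Arden 2, Carrow 2, Farrow 3, Dorne 1 (sum 16, leaving 3 seats).
Remainders in descending order: Farrow 0.9284, Carrow 0.9211, Brisco 0.6484, Dorne 0.2954, Eskel 0.1669, Arden 0.0389, Harke 0.0010.
Largest remainders: Farrow, Carrow, Brisco receive the extra seats.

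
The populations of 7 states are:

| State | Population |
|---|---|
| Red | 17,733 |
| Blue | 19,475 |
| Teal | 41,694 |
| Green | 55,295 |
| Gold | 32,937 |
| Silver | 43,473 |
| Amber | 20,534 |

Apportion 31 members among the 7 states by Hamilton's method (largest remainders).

Standard divisor: 231141 ÷ 31 ≈ 7456.161.
Standard quotas: Red 2.3783, Blue 2.6119, Teal 5.5919, Green 7.4160, Gold 4.4174, Silver 5.8305, Amber 2.7540.
Lower quotas: Red 2, Blue 2, Teal 5, Green 7, Gold 4, Silver 5, Amber 2 (sum 27, leaving 4 seats).
Remainders in descending order: Silver 0.8305, Amber 0.7540, Blue 0.6119, Teal 0.5919, Gold 0.4174, Green 0.4160, Red 0.3783.
Largest remainders: Silver, Amber, Blue, Teal receive the extra seats.

Red: 2, Blue: 3, Teal: 6, Green: 7, Gold: 4, Silver: 6, Amber: 3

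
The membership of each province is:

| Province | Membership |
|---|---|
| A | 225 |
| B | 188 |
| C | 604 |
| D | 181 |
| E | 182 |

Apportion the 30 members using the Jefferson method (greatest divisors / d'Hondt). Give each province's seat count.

A: 5, B: 4, C: 13, D: 4, E: 4

Standard divisor 1380/30 ≈ 46; standard quotas: A 4.891, B 4.087, C 13.130, D 3.935, E 3.957.
Rounding down gives 4, 4, 13, 3, 3 = 27 seats, so the divisor must be adjusted.
With modified divisor 44: modified quotas A 5.114, B 4.273, C 13.727, D 4.114, E 4.136.
Rounding down: A 5, B 4, C 13, D 4, E 4 (total 30).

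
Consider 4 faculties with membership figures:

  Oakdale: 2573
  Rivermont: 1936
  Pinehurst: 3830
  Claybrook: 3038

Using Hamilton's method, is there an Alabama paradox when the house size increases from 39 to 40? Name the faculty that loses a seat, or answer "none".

none

At 39 seats: Oakdale 9, Rivermont 7, Pinehurst 13, Claybrook 10.
At 40 seats: Oakdale 9, Rivermont 7, Pinehurst 13, Claybrook 11.
No faculty's allocation decreased.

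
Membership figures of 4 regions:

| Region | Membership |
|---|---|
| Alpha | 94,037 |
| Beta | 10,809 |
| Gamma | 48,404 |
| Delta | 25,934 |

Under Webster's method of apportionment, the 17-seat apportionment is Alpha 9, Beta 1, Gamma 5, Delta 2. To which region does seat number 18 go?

Priority for the next seat is population ÷ (current seats + 0.5).
Priorities: Alpha 9898.632, Beta 7206.000, Gamma 8800.727, Delta 10373.600.
Highest priority: Delta.

Delta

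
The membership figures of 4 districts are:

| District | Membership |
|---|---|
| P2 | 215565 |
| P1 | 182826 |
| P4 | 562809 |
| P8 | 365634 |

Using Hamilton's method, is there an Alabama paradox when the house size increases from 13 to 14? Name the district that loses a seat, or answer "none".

At 13 seats: P2 2, P1 2, P4 5, P8 4.
At 14 seats: P2 2, P1 2, P4 6, P8 4.
No district's allocation decreased.

none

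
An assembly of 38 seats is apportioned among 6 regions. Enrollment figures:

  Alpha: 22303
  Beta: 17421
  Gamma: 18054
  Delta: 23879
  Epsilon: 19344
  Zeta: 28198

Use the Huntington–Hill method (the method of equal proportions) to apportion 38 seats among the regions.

With divisor 3382: modified quotas Alpha 6.595, Beta 5.151, Gamma 5.338, Delta 7.061, Epsilon 5.720, Zeta 8.338.
Geometric-mean thresholds: Alpha √(6·7)=6.481, Beta √(5·6)=5.477, Gamma √(5·6)=5.477, Delta √(7·8)=7.483, Epsilon √(5·6)=5.477, Zeta √(8·9)=8.485.
Each quota rounded against its threshold gives Alpha 7, Beta 5, Gamma 5, Delta 7, Epsilon 6, Zeta 8 (total 38).

Alpha 7, Beta 5, Gamma 5, Delta 7, Epsilon 6, Zeta 8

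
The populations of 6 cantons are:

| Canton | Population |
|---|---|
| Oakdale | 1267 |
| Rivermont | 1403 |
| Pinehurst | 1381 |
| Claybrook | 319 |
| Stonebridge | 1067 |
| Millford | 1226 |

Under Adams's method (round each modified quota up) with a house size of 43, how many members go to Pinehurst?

Standard divisor 6663/43 ≈ 154.953; standard quotas: Oakdale 8.177, Rivermont 9.054, Pinehurst 8.912, Claybrook 2.059, Stonebridge 6.886, Millford 7.912.
Rounding up gives 9, 10, 9, 3, 7, 8 = 46 seats, so the divisor must be adjusted.
With modified divisor 170: modified quotas Oakdale 7.453, Rivermont 8.253, Pinehurst 8.124, Claybrook 1.876, Stonebridge 6.276, Millford 7.212.
Rounding up: Oakdale 8, Rivermont 9, Pinehurst 9, Claybrook 2, Stonebridge 7, Millford 8 (total 43).
Pinehurst receives 9.

9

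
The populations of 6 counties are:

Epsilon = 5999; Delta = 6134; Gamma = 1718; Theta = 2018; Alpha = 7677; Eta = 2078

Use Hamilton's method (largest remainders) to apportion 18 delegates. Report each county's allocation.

Epsilon 4; Delta 4; Gamma 1; Theta 2; Alpha 5; Eta 2

Standard divisor: 25624 ÷ 18 ≈ 1423.556.
Standard quotas: Epsilon 4.2141, Delta 4.3089, Gamma 1.2068, Theta 1.4176, Alpha 5.3928, Eta 1.4597.
Lower quotas: Epsilon 4, Delta 4, Gamma 1, Theta 1, Alpha 5, Eta 1 (sum 16, leaving 2 seats).
Remainders in descending order: Eta 0.4597, Theta 0.4176, Alpha 0.3928, Delta 0.3089, Epsilon 0.2141, Gamma 0.2068.
The surplus seats go to Eta, Theta.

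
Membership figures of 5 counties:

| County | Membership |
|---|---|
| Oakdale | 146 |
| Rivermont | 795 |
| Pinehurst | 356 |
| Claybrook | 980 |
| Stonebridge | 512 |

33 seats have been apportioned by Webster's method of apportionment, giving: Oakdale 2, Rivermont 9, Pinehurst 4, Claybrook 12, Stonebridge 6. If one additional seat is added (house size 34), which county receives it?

Rivermont

Priority for the next seat is population ÷ (current seats + 0.5).
Priorities: Oakdale 58.400, Rivermont 83.684, Pinehurst 79.111, Claybrook 78.400, Stonebridge 78.769.
Highest priority: Rivermont.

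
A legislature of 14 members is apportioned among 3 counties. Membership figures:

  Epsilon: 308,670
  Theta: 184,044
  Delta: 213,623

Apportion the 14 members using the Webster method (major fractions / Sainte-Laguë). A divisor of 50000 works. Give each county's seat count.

Epsilon 6, Theta 4, Delta 4

With modified divisor 50000: modified quotas Epsilon 6.173, Theta 3.681, Delta 4.272.
Rounding to the nearest integer: Epsilon 6, Theta 4, Delta 4 (total 14).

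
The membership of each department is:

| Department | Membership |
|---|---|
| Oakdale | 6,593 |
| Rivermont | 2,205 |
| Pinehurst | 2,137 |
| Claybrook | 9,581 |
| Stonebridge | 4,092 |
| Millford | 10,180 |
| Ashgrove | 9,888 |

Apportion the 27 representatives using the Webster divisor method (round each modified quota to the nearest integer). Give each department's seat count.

Oakdale: 4, Rivermont: 1, Pinehurst: 1, Claybrook: 6, Stonebridge: 3, Millford: 6, Ashgrove: 6

Standard divisor 44676/27 ≈ 1654.667; standard quotas: Oakdale 3.984, Rivermont 1.333, Pinehurst 1.291, Claybrook 5.790, Stonebridge 2.473, Millford 6.152, Ashgrove 5.976.
Rounding to the nearest integer gives 4, 1, 1, 6, 2, 6, 6 = 26 seats, so the divisor must be adjusted.
With modified divisor 1600: modified quotas Oakdale 4.121, Rivermont 1.378, Pinehurst 1.336, Claybrook 5.988, Stonebridge 2.558, Millford 6.362, Ashgrove 6.180.
Rounding to the nearest integer: Oakdale 4, Rivermont 1, Pinehurst 1, Claybrook 6, Stonebridge 3, Millford 6, Ashgrove 6 (total 27).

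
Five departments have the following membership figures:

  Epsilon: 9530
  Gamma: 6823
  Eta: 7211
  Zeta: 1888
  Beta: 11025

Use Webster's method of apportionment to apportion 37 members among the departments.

Epsilon 10, Gamma 7, Eta 7, Zeta 2, Beta 11

Standard divisor 36477/37 ≈ 985.865; standard quotas: Epsilon 9.667, Gamma 6.921, Eta 7.314, Zeta 1.915, Beta 11.183.
Rounding to the nearest integer gives Epsilon 10, Gamma 7, Eta 7, Zeta 2, Beta 11 — total 37, matching the house size, so no adjustment is needed.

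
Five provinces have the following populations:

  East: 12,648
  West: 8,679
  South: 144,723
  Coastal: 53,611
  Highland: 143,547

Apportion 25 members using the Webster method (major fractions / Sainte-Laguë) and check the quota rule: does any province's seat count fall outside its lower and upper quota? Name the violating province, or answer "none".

none

Standard quotas: East 0.871, West 0.597, South 9.961, Coastal 3.690, Highland 9.880.
Webster allocation: East 1, West 1, South 10, Coastal 4, Highland 9.
Every allocation lies between the lower and upper quota.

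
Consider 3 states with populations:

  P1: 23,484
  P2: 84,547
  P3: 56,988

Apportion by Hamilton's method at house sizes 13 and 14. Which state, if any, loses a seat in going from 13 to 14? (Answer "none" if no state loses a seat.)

At 13 seats: P1 2, P2 7, P3 4.
At 14 seats: P1 2, P2 7, P3 5.
No state's allocation decreased.

none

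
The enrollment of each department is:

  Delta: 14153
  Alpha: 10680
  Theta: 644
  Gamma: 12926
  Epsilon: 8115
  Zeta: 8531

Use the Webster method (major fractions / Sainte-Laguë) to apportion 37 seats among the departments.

Standard divisor 55049/37 ≈ 1487.811; standard quotas: Delta 9.513, Alpha 7.178, Theta 0.433, Gamma 8.688, Epsilon 5.454, Zeta 5.734.
Rounding to the nearest integer gives Delta 10, Alpha 7, Theta 0, Gamma 9, Epsilon 5, Zeta 6 — total 37, matching the house size, so no adjustment is needed.

Delta=10, Alpha=7, Theta=0, Gamma=9, Epsilon=5, Zeta=6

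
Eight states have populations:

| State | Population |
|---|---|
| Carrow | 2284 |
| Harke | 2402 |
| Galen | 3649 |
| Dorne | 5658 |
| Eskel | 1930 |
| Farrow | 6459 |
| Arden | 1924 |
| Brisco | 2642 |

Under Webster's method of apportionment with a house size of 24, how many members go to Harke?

2

Standard divisor 26948/24 ≈ 1122.833; standard quotas: Carrow 2.034, Harke 2.139, Galen 3.250, Dorne 5.039, Eskel 1.719, Farrow 5.752, Arden 1.714, Brisco 2.353.
Rounding to the nearest integer gives Carrow 2, Harke 2, Galen 3, Dorne 5, Eskel 2, Farrow 6, Arden 2, Brisco 2 — total 24, matching the house size, so no adjustment is needed.
Harke receives 2.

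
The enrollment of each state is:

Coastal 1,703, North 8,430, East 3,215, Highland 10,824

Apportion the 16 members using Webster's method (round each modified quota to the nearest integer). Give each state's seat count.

Coastal 1; North 6; East 2; Highland 7

Standard divisor 24172/16 ≈ 1510.75; standard quotas: Coastal 1.127, North 5.580, East 2.128, Highland 7.165.
Rounding to the nearest integer gives Coastal 1, North 6, East 2, Highland 7 — total 16, matching the house size, so no adjustment is needed.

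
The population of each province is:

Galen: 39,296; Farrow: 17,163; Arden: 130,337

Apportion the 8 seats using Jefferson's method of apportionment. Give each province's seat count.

Galen=2, Farrow=0, Arden=6

Standard divisor 186796/8 ≈ 23349.5; standard quotas: Galen 1.683, Farrow 0.735, Arden 5.582.
Rounding down gives 1, 0, 5 = 6 seats, so the divisor must be adjusted.
With modified divisor 19100: modified quotas Galen 2.057, Farrow 0.899, Arden 6.824.
Rounding down: Galen 2, Farrow 0, Arden 6 (total 8).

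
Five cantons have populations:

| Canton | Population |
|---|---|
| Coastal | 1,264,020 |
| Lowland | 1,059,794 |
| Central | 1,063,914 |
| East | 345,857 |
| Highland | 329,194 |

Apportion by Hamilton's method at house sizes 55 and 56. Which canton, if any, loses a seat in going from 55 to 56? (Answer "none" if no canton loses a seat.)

Highland

At 55 seats: Coastal 17, Lowland 14, Central 14, East 5, Highland 5.
At 56 seats: Coastal 17, Lowland 15, Central 15, East 5, Highland 4.
Highland drops from 5 to 4.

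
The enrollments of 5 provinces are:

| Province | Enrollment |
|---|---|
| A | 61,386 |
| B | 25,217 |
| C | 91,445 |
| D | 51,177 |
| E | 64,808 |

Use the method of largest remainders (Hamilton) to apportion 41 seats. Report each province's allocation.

A 9; B 3; C 13; D 7; E 9

Total 294033; standard divisor 294033/41 ≈ 7171.537.
Standard quotas: A 8.5597, B 3.5163, C 12.7511, D 7.1361, E 9.0368.
Lower quotas: A 8, B 3, C 12, D 7, E 9 (sum 39, leaving 2 seats).
Remainders in descending order: C 0.7511, A 0.5597, B 0.5163, D 0.1361, E 0.0368.
The surplus seats go to C, A.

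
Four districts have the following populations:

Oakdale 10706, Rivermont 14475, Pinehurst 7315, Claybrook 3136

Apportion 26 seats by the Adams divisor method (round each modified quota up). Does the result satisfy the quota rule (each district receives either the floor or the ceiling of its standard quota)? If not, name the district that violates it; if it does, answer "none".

none

Standard quotas: Oakdale 7.812, Rivermont 10.562, Pinehurst 5.338, Claybrook 2.288.
Adams allocation: Oakdale 8, Rivermont 10, Pinehurst 5, Claybrook 3.
Every allocation lies between the lower and upper quota.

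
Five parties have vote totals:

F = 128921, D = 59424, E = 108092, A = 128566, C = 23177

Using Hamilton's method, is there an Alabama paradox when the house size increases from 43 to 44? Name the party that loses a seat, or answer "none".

E

At 43 seats: F 12, D 6, E 11, A 12, C 2.
At 44 seats: F 13, D 6, E 10, A 13, C 2.
E drops from 11 to 10.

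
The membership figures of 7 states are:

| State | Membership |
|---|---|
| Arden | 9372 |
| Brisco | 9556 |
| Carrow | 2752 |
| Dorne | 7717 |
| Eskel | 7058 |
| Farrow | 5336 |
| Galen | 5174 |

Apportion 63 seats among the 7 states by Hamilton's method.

Standard divisor: 46965 ÷ 63 ≈ 745.476.
Standard quotas: Arden 12.5718, Brisco 12.8187, Carrow 3.6916, Dorne 10.3518, Eskel 9.4678, Farrow 7.1578, Galen 6.9405.
Lower quotas: Arden 12, Brisco 12, Carrow 3, Dorne 10, Eskel 9, Farrow 7, Galen 6 (sum 59, leaving 4 seats).
Remainders in descending order: Galen 0.9405, Brisco 0.8187, Carrow 0.6916, Arden 0.5718, Eskel 0.4678, Dorne 0.3518, Farrow 0.1578.
The surplus seats go to Galen, Brisco, Carrow, Arden.

Arden 13, Brisco 13, Carrow 4, Dorne 10, Eskel 9, Farrow 7, Galen 7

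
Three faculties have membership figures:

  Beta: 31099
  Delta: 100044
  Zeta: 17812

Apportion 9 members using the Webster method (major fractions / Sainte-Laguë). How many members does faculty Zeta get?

Standard divisor 148955/9 ≈ 16550.556; standard quotas: Beta 1.879, Delta 6.045, Zeta 1.076.
Rounding to the nearest integer gives Beta 2, Delta 6, Zeta 1 — total 9, matching the house size, so no adjustment is needed.
Zeta receives 1.

1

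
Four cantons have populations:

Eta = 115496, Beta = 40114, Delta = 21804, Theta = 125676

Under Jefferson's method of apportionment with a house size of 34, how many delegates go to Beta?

Standard divisor 303090/34 ≈ 8914.412; standard quotas: Eta 12.956, Beta 4.500, Delta 2.446, Theta 14.098.
Rounding down gives 12, 4, 2, 14 = 32 seats, so the divisor must be adjusted.
With modified divisor 8300: modified quotas Eta 13.915, Beta 4.833, Delta 2.627, Theta 15.142.
Rounding down: Eta 13, Beta 4, Delta 2, Theta 15 (total 34).
Beta receives 4.

4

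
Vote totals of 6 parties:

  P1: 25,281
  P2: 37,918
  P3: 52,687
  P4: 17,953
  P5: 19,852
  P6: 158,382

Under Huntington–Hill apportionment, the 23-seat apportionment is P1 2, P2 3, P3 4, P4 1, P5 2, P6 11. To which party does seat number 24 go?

Priority for the next seat is population ÷ (√(s·(s+1))).
Priorities: P1 10320.925, P2 10945.984, P3 11781.171, P4 12694.688, P5 8104.545, P6 13785.384.
Highest priority: P6.

P6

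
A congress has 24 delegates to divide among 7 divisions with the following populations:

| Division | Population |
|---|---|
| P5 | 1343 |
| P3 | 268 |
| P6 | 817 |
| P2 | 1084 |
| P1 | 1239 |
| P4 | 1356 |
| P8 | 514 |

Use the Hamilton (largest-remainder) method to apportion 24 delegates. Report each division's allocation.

Total 6621; standard divisor 6621/24 ≈ 275.875.
Standard quotas: P5 4.868, P3 0.971, P6 2.961, P2 3.929, P1 4.491, P4 4.915, P8 1.863.
Lower quotas: P5 4, P3 0, P6 2, P2 3, P1 4, P4 4, P8 1 (sum 18, leaving 6 seats).
Remainders in descending order: P3 0.971, P6 0.961, P2 0.929, P4 0.915, P5 0.868, P8 0.863, P1 0.491.
Largest remainders: P3, P6, P2, P4, P5, P8 receive the extra seats.

P5=5, P3=1, P6=3, P2=4, P1=4, P4=5, P8=2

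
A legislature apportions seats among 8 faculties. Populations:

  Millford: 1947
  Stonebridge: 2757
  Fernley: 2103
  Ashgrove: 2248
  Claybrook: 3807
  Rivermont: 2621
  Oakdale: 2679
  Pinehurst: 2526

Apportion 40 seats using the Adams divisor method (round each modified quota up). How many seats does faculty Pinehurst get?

5

Standard divisor 20688/40 ≈ 517.2; standard quotas: Millford 3.765, Stonebridge 5.331, Fernley 4.066, Ashgrove 4.346, Claybrook 7.361, Rivermont 5.068, Oakdale 5.180, Pinehurst 4.884.
Rounding up gives 4, 6, 5, 5, 8, 6, 6, 5 = 45 seats, so the divisor must be adjusted.
With modified divisor 557: modified quotas Millford 3.496, Stonebridge 4.950, Fernley 3.776, Ashgrove 4.036, Claybrook 6.835, Rivermont 4.706, Oakdale 4.810, Pinehurst 4.535.
Rounding up: Millford 4, Stonebridge 5, Fernley 4, Ashgrove 5, Claybrook 7, Rivermont 5, Oakdale 5, Pinehurst 5 (total 40).
Pinehurst receives 5.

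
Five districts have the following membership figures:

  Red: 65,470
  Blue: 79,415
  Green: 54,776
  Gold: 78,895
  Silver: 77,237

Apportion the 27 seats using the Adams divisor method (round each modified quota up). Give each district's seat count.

Standard divisor 355793/27 ≈ 13177.519; standard quotas: Red 4.968, Blue 6.027, Green 4.157, Gold 5.987, Silver 5.861.
Rounding up gives 5, 7, 5, 6, 6 = 29 seats, so the divisor must be adjusted.
With modified divisor 14600: modified quotas Red 4.484, Blue 5.439, Green 3.752, Gold 5.404, Silver 5.290.
Rounding up: Red 5, Blue 6, Green 4, Gold 6, Silver 6 (total 27).

Red 5; Blue 6; Green 4; Gold 6; Silver 6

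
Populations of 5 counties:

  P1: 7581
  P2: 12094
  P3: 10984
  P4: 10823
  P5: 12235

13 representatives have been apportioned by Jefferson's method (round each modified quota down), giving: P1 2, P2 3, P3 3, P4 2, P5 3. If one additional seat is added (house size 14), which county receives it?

Priority for the next seat is population ÷ (current seats + 1).
Priorities: P1 2527.000, P2 3023.500, P3 2746.000, P4 3607.667, P5 3058.750.
Highest priority: P4.

P4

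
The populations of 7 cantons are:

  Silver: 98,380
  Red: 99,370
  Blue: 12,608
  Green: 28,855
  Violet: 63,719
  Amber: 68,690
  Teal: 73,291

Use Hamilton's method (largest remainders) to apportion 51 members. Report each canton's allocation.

Total 444913; standard divisor 444913/51 ≈ 8723.784.
Standard quotas: Silver 11.2772, Red 11.3907, Blue 1.4452, Green 3.3076, Violet 7.3041, Amber 7.8739, Teal 8.4013.
Lower quotas: Silver 11, Red 11, Blue 1, Green 3, Violet 7, Amber 7, Teal 8 (sum 48, leaving 3 seats).
Remainders in descending order: Amber 0.8739, Blue 0.4452, Teal 0.4013, Red 0.3907, Green 0.3076, Violet 0.3041, Silver 0.2772.
The surplus seats go to Amber, Blue, Teal.

Silver=11, Red=11, Blue=2, Green=3, Violet=7, Amber=8, Teal=9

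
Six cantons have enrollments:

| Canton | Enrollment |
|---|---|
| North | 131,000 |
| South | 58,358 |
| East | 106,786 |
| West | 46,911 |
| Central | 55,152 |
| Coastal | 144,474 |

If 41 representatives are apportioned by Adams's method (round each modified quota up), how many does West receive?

Standard divisor 542681/41 ≈ 13236.122; standard quotas: North 9.897, South 4.409, East 8.068, West 3.544, Central 4.167, Coastal 10.915.
Rounding up gives 10, 5, 9, 4, 5, 11 = 44 seats, so the divisor must be adjusted.
With modified divisor 14500: modified quotas North 9.034, South 4.025, East 7.365, West 3.235, Central 3.804, Coastal 9.964.
Rounding up: North 10, South 5, East 8, West 4, Central 4, Coastal 10 (total 41).
West receives 4.

4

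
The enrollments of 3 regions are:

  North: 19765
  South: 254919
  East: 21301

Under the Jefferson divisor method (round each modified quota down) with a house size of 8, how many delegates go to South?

Standard divisor 295985/8 ≈ 36998.125; standard quotas: North 0.534, South 6.890, East 0.576.
Rounding down gives 0, 6, 0 = 6 seats, so the divisor must be adjusted.
With modified divisor 30100: modified quotas North 0.657, South 8.469, East 0.708.
Rounding down: North 0, South 8, East 0 (total 8).
South receives 8.

8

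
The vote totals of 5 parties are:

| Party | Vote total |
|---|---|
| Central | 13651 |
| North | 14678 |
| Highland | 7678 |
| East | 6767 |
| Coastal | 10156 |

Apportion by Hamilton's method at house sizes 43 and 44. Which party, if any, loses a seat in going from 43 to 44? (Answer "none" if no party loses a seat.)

At 43 seats: Central 11, North 12, Highland 6, East 6, Coastal 8.
At 44 seats: Central 11, North 12, Highland 6, East 6, Coastal 9.
No party's allocation decreased.

none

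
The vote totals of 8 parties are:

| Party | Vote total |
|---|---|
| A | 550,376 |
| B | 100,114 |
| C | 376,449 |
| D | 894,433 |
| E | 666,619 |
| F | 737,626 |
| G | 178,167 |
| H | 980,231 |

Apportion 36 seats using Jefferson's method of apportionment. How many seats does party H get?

Standard divisor 4484015/36 ≈ 124555.972; standard quotas: A 4.419, B 0.804, C 3.022, D 7.181, E 5.352, F 5.922, G 1.430, H 7.870.
Rounding down gives 4, 0, 3, 7, 5, 5, 1, 7 = 32 seats, so the divisor must be adjusted.
With modified divisor 110600: modified quotas A 4.976, B 0.905, C 3.404, D 8.087, E 6.027, F 6.669, G 1.611, H 8.863.
Rounding down: A 4, B 0, C 3, D 8, E 6, F 6, G 1, H 8 (total 36).
H receives 8.

8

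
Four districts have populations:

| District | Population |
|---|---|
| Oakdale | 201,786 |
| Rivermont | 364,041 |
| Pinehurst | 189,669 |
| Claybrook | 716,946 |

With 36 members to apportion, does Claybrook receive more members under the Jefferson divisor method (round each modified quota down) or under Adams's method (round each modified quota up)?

Jefferson: Oakdale 5, Rivermont 9, Pinehurst 4, Claybrook 18.
Adams: Oakdale 5, Rivermont 9, Pinehurst 5, Claybrook 17.
Claybrook gets 18 under Jefferson and 17 under Adams.

Jefferson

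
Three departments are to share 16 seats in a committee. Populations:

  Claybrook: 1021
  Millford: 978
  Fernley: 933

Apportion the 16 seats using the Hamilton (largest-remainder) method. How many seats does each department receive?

Standard divisor: 2932 ÷ 16 ≈ 183.25.
Standard quotas: Claybrook 5.572, Millford 5.337, Fernley 5.091.
Lower quotas: Claybrook 5, Millford 5, Fernley 5 (sum 15, leaving 1 seat).
Remainders in descending order: Claybrook 0.572, Millford 0.337, Fernley 0.091.
Largest remainder: Claybrook receives the extra seat.

Claybrook=6, Millford=5, Fernley=5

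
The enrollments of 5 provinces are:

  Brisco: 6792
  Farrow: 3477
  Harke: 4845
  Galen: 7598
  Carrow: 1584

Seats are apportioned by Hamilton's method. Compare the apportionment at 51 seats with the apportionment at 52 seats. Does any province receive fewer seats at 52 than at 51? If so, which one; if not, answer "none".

Carrow

At 51 seats: Brisco 14, Farrow 7, Harke 10, Galen 16, Carrow 4.
At 52 seats: Brisco 15, Farrow 8, Harke 10, Galen 16, Carrow 3.
Carrow drops from 4 to 3.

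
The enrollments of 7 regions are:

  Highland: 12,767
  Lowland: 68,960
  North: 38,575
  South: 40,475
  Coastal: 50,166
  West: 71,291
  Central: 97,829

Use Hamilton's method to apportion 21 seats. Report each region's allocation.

Standard divisor: 380063 ÷ 21 ≈ 18098.238.
Standard quotas: Highland 0.7054, Lowland 3.8103, North 2.1314, South 2.2364, Coastal 2.7719, West 3.9391, Central 5.4054.
Lower quotas: Highland 0, Lowland 3, North 2, South 2, Coastal 2, West 3, Central 5 (sum 17, leaving 4 seats).
Remainders in descending order: West 0.9391, Lowland 0.8103, Coastal 0.7719, Highland 0.7054, Central 0.4054, South 0.2364, North 0.1314.
Largest remainders: West, Lowland, Coastal, Highland receive the extra seats.

Highland 1, Lowland 4, North 2, South 2, Coastal 3, West 4, Central 5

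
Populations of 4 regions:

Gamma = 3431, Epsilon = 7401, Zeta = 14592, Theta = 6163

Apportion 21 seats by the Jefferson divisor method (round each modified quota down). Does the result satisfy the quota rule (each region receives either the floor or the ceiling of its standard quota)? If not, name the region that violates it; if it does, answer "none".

none

Standard quotas: Gamma 2.281, Epsilon 4.920, Zeta 9.701, Theta 4.097.
Jefferson allocation: Gamma 2, Epsilon 5, Zeta 10, Theta 4.
Every allocation lies between the lower and upper quota.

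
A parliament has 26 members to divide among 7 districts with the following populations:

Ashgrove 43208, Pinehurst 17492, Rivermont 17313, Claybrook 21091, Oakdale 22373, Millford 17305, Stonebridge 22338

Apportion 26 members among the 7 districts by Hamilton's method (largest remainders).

Ashgrove 7, Pinehurst 3, Rivermont 3, Claybrook 3, Oakdale 4, Millford 3, Stonebridge 3

Standard divisor: 161120 ÷ 26 ≈ 6196.923.
Standard quotas: Ashgrove 6.9725, Pinehurst 2.8227, Rivermont 2.7938, Claybrook 3.4035, Oakdale 3.6103, Millford 2.7925, Stonebridge 3.6047.
Lower quotas: Ashgrove 6, Pinehurst 2, Rivermont 2, Claybrook 3, Oakdale 3, Millford 2, Stonebridge 3 (sum 21, leaving 5 seats).
Remainders in descending order: Ashgrove 0.9725, Pinehurst 0.8227, Rivermont 0.7938, Millford 0.7925, Oakdale 0.6103, Stonebridge 0.6047, Claybrook 0.4035.
Largest remainders: Ashgrove, Pinehurst, Rivermont, Millford, Oakdale receive the extra seats.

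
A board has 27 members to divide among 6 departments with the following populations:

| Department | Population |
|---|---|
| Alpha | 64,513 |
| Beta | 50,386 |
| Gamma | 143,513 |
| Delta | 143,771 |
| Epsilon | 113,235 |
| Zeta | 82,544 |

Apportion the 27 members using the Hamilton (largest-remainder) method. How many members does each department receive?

Alpha: 3, Beta: 2, Gamma: 6, Delta: 7, Epsilon: 5, Zeta: 4

Total 597962; standard divisor 597962/27 ≈ 22146.741.
Standard quotas: Alpha 2.9130, Beta 2.2751, Gamma 6.4801, Delta 6.4917, Epsilon 5.1129, Zeta 3.7271.
Lower quotas: Alpha 2, Beta 2, Gamma 6, Delta 6, Epsilon 5, Zeta 3 (sum 24, leaving 3 seats).
Remainders in descending order: Alpha 0.9130, Zeta 0.7271, Delta 0.4917, Gamma 0.4801, Beta 0.2751, Epsilon 0.1129.
Largest remainders: Alpha, Zeta, Delta receive the extra seats.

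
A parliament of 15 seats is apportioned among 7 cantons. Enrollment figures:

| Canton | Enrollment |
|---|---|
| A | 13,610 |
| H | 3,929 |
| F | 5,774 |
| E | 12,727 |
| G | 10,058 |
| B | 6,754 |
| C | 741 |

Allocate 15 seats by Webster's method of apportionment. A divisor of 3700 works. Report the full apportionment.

A 4, H 1, F 2, E 3, G 3, B 2, C 0

With modified divisor 3700: modified quotas A 3.678, H 1.062, F 1.561, E 3.440, G 2.718, B 1.825, C 0.200.
Rounding to the nearest integer: A 4, H 1, F 2, E 3, G 3, B 2, C 0 (total 15).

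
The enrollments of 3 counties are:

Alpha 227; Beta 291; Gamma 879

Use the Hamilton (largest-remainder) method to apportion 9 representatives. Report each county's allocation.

Alpha=1, Beta=2, Gamma=6

The standard divisor is 1397/9 ≈ 155.222.
Standard quotas: Alpha 1.462, Beta 1.875, Gamma 5.663.
Lower quotas: Alpha 1, Beta 1, Gamma 5 (sum 7, leaving 2 seats).
Remainders in descending order: Beta 0.875, Gamma 0.663, Alpha 0.462.
The surplus seats go to Beta, Gamma.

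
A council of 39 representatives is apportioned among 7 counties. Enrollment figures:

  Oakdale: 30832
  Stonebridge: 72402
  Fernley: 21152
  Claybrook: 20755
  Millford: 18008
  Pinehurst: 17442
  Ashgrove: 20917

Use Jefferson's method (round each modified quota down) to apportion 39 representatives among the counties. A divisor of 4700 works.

Oakdale: 6; Stonebridge: 15; Fernley: 4; Claybrook: 4; Millford: 3; Pinehurst: 3; Ashgrove: 4

With modified divisor 4700: modified quotas Oakdale 6.560, Stonebridge 15.405, Fernley 4.500, Claybrook 4.416, Millford 3.831, Pinehurst 3.711, Ashgrove 4.450.
Rounding down: Oakdale 6, Stonebridge 15, Fernley 4, Claybrook 4, Millford 3, Pinehurst 3, Ashgrove 4 (total 39).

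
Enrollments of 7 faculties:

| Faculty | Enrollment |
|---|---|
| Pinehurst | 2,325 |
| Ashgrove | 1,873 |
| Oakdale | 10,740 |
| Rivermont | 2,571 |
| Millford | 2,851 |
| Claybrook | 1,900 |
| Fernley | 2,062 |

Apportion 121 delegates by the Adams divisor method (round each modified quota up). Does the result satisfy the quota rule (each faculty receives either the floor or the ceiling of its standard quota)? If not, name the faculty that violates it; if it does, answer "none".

Oakdale

Standard quotas: Pinehurst 11.567, Ashgrove 9.318, Oakdale 53.431, Rivermont 12.791, Millford 14.183, Claybrook 9.452, Fernley 10.258.
Adams allocation: Pinehurst 12, Ashgrove 10, Oakdale 52, Rivermont 13, Millford 14, Claybrook 10, Fernley 10.
Oakdale has quota 53.431 (lower 53, upper 54) but receives 52 — outside the quota interval.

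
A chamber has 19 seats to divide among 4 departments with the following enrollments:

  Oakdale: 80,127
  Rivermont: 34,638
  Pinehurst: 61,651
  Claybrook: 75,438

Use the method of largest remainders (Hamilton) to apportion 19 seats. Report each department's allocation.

The standard divisor is 251854/19 ≈ 13255.474.
Standard quotas: Oakdale 6.0448, Rivermont 2.6131, Pinehurst 4.6510, Claybrook 5.6911.
Lower quotas: Oakdale 6, Rivermont 2, Pinehurst 4, Claybrook 5 (sum 17, leaving 2 seats).
Remainders in descending order: Claybrook 0.6911, Pinehurst 0.6510, Rivermont 0.6131, Oakdale 0.0448.
Largest remainders: Claybrook, Pinehurst receive the extra seats.

Oakdale=6; Rivermont=2; Pinehurst=5; Claybrook=6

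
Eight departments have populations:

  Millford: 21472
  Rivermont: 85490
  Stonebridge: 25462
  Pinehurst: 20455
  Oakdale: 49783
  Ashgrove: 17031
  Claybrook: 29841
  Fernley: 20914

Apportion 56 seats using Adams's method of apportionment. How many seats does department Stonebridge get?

Standard divisor 270448/56 ≈ 4829.429; standard quotas: Millford 4.446, Rivermont 17.702, Stonebridge 5.272, Pinehurst 4.235, Oakdale 10.308, Ashgrove 3.527, Claybrook 6.179, Fernley 4.331.
Rounding up gives 5, 18, 6, 5, 11, 4, 7, 5 = 61 seats, so the divisor must be adjusted.
With modified divisor 5200: modified quotas Millford 4.129, Rivermont 16.440, Stonebridge 4.897, Pinehurst 3.934, Oakdale 9.574, Ashgrove 3.275, Claybrook 5.739, Fernley 4.022.
Rounding up: Millford 5, Rivermont 17, Stonebridge 5, Pinehurst 4, Oakdale 10, Ashgrove 4, Claybrook 6, Fernley 5 (total 56).
Stonebridge receives 5.

5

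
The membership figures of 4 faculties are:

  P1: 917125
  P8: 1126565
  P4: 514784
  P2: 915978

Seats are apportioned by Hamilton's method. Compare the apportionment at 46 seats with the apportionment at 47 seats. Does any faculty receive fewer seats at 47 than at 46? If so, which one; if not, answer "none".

At 46 seats: P1 12, P8 15, P4 7, P2 12.
At 47 seats: P1 13, P8 15, P4 7, P2 12.
No faculty's allocation decreased.

none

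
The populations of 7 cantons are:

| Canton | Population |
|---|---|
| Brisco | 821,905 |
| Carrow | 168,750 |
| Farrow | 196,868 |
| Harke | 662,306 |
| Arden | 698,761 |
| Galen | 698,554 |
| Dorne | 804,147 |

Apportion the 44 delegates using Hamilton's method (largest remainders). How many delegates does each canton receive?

Brisco: 9, Carrow: 2, Farrow: 2, Harke: 7, Arden: 8, Galen: 7, Dorne: 9

The standard divisor is 4051291/44 ≈ 92074.795.
Standard quotas: Brisco 8.9265, Carrow 1.8327, Farrow 2.1381, Harke 7.1931, Arden 7.5891, Galen 7.5868, Dorne 8.7336.
Lower quotas: Brisco 8, Carrow 1, Farrow 2, Harke 7, Arden 7, Galen 7, Dorne 8 (sum 40, leaving 4 seats).
Remainders in descending order: Brisco 0.9265, Carrow 0.8327, Dorne 0.7336, Arden 0.5891, Galen 0.5868, Harke 0.1931, Farrow 0.1381.
Largest remainders: Brisco, Carrow, Dorne, Arden receive the extra seats.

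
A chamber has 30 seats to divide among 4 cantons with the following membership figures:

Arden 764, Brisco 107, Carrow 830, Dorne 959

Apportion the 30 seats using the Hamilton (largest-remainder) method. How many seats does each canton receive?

Total 2660; standard divisor 2660/30 ≈ 88.667.
Standard quotas: Arden 8.617, Brisco 1.207, Carrow 9.361, Dorne 10.816.
Lower quotas: Arden 8, Brisco 1, Carrow 9, Dorne 10 (sum 28, leaving 2 seats).
Remainders in descending order: Dorne 0.816, Arden 0.617, Carrow 0.361, Brisco 0.207.
The surplus seats go to Dorne, Arden.

Arden=9, Brisco=1, Carrow=9, Dorne=11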